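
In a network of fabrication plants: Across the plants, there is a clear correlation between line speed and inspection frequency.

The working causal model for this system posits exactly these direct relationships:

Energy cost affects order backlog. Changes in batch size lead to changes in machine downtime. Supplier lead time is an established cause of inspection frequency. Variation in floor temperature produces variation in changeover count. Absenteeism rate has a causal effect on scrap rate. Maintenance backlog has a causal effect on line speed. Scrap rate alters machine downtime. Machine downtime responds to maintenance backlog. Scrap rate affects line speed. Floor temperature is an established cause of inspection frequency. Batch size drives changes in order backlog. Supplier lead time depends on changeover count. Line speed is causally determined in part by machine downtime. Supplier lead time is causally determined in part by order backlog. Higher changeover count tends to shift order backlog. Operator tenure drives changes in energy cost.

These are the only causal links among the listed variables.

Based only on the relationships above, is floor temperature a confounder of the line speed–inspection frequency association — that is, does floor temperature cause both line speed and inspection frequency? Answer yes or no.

Floor temperature has no stated causal path to line speed. A confounder must cause both variables, so floor temperature does not qualify.

no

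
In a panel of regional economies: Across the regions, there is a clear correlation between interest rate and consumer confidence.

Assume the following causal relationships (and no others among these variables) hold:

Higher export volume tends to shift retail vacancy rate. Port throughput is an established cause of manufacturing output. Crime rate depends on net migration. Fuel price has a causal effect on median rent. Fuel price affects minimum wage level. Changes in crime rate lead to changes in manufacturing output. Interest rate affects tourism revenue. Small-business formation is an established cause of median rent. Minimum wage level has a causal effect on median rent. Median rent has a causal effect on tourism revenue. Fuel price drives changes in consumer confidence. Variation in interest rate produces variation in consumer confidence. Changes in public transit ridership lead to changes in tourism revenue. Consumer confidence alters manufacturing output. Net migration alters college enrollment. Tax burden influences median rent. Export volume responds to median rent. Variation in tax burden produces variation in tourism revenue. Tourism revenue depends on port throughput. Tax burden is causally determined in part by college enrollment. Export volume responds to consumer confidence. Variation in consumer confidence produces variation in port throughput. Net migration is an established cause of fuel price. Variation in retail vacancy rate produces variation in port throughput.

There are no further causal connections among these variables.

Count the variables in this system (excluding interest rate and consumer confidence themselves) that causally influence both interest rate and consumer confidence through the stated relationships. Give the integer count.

0

No listed variable has a causal path to both interest rate and consumer confidence, so there are no common causes.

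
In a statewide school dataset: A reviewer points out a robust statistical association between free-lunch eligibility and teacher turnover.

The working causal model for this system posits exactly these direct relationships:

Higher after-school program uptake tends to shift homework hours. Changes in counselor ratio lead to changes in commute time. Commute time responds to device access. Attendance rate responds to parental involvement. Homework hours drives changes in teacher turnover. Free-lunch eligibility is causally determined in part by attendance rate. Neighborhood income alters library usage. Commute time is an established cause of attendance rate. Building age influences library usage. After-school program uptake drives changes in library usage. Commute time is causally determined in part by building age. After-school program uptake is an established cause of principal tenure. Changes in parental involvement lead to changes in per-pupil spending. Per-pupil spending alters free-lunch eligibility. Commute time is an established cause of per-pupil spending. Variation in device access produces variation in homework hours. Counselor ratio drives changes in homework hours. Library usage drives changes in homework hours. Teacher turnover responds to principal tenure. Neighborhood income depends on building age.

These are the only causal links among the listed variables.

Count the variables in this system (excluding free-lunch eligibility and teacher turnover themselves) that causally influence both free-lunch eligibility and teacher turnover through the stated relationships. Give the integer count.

The common causes are: building age (to free-lunch eligibility via building age → commute time → attendance rate → free-lunch eligibility; to teacher turnover via building age → library usage → homework hours → teacher turnover); counselor ratio (to free-lunch eligibility via counselor ratio → commute time → attendance rate → free-lunch eligibility; to teacher turnover via counselor ratio → homework hours → teacher turnover); device access (to free-lunch eligibility via device access → commute time → attendance rate → free-lunch eligibility; to teacher turnover via device access → homework hours → teacher turnover).
Every other variable lacks a causal path to at least one of free-lunch eligibility and teacher turnover.

3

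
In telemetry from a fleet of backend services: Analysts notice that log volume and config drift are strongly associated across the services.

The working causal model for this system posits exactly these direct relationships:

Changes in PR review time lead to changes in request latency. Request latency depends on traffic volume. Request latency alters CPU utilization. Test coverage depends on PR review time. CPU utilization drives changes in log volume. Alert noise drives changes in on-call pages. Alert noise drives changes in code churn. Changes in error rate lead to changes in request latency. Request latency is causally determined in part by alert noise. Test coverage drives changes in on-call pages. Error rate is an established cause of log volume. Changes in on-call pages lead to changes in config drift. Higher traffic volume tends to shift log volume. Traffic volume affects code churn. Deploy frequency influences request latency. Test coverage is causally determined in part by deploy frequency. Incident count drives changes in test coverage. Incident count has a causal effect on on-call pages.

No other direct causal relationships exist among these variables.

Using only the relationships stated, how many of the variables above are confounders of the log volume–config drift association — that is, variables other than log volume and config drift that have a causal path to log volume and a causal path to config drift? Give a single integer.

The common causes are: PR review time (to log volume via PR review time → request latency → CPU utilization → log volume; to config drift via PR review time → test coverage → on-call pages → config drift); alert noise (to log volume via alert noise → request latency → CPU utilization → log volume; to config drift via alert noise → on-call pages → config drift); deploy frequency (to log volume via deploy frequency → request latency → CPU utilization → log volume; to config drift via deploy frequency → test coverage → on-call pages → config drift).
Every other variable lacks a causal path to at least one of log volume and config drift.

3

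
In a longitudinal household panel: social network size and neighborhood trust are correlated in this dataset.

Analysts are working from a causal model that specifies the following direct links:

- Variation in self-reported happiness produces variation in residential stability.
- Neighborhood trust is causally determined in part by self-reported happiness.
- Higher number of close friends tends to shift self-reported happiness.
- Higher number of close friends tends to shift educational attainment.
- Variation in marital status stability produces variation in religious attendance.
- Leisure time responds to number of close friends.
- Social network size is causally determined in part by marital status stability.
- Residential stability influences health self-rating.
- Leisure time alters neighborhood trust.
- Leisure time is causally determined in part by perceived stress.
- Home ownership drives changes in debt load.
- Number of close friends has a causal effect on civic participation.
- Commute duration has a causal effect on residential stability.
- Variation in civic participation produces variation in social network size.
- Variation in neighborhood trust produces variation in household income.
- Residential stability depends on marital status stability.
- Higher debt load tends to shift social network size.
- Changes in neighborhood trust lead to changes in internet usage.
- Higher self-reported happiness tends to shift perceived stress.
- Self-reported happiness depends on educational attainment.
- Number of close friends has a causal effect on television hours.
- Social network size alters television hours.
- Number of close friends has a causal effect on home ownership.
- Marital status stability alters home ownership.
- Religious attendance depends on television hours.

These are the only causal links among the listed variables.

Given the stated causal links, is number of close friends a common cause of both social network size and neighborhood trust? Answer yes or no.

Number of close friends has a causal path to social network size (number of close friends → civic participation → social network size) and to neighborhood trust (number of close friends → leisure time → neighborhood trust), so it is a common cause of both — a confounder.

yes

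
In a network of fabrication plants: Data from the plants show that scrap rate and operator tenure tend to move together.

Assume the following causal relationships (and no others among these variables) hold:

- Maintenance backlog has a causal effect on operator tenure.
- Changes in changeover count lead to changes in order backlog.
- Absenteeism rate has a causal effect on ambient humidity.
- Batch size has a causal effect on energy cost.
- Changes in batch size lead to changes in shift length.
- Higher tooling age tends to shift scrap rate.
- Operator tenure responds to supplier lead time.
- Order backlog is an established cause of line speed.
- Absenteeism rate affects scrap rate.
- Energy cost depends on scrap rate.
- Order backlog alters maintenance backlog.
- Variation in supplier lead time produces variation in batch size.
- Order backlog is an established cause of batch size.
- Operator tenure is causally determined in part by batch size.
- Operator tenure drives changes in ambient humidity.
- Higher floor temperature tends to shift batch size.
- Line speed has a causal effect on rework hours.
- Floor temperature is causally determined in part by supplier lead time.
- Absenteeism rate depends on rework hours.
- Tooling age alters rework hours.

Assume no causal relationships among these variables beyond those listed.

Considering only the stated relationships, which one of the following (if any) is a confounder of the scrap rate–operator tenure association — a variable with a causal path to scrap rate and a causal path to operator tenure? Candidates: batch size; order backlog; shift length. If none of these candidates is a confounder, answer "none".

order backlog

Order backlog causes scrap rate (order backlog → line speed → rework hours → absenteeism rate → scrap rate) and also causes operator tenure (order backlog → batch size → operator tenure); it is a common cause of both.
Each of the other candidates lacks a causal path to at least one of scrap rate and operator tenure, so they do not confound the relationship.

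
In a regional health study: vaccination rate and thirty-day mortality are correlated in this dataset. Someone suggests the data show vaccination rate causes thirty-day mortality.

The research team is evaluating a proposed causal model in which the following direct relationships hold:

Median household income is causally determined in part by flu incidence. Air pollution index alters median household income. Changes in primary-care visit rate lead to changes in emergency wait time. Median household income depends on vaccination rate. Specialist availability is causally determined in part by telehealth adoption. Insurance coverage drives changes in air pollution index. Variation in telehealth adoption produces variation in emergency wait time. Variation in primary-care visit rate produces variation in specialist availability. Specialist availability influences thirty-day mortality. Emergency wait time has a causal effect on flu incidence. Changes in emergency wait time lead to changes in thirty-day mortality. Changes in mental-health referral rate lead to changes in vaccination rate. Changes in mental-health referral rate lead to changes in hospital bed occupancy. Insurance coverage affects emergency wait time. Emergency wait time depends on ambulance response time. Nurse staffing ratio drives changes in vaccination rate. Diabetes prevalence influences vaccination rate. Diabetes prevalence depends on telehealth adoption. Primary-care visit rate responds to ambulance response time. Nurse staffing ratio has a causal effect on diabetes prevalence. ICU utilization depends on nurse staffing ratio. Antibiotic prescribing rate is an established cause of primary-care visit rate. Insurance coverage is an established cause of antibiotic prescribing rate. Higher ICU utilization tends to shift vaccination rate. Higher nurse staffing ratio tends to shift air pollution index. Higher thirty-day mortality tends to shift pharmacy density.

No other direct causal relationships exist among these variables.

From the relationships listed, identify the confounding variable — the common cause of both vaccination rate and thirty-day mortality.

Telehealth adoption has a causal path to vaccination rate (telehealth adoption → diabetes prevalence → vaccination rate) and a separate causal path to thirty-day mortality (telehealth adoption → specialist availability → thirty-day mortality), so it is a common cause of both.
No stated relationship gives vaccination rate a causal route to thirty-day mortality, so the correlation is explained by the shared upstream cause rather than a direct effect.

telehealth adoption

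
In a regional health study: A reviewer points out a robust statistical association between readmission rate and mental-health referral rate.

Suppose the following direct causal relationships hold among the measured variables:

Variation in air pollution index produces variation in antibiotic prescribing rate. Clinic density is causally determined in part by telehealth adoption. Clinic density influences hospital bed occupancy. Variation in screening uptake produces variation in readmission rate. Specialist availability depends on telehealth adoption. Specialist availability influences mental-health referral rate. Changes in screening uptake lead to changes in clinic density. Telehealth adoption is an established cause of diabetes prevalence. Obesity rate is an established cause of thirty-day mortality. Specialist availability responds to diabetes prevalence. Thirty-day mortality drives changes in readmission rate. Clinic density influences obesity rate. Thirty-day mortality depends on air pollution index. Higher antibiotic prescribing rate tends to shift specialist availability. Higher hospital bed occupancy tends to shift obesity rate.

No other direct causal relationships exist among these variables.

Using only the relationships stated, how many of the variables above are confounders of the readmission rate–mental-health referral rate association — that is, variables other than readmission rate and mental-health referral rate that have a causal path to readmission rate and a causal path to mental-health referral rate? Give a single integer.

The common causes are: air pollution index (to readmission rate via air pollution index → thirty-day mortality → readmission rate; to mental-health referral rate via air pollution index → antibiotic prescribing rate → specialist availability → mental-health referral rate); telehealth adoption (to readmission rate via telehealth adoption → clinic density → obesity rate → thirty-day mortality → readmission rate; to mental-health referral rate via telehealth adoption → specialist availability → mental-health referral rate).
Every other variable lacks a causal path to at least one of readmission rate and mental-health referral rate.

2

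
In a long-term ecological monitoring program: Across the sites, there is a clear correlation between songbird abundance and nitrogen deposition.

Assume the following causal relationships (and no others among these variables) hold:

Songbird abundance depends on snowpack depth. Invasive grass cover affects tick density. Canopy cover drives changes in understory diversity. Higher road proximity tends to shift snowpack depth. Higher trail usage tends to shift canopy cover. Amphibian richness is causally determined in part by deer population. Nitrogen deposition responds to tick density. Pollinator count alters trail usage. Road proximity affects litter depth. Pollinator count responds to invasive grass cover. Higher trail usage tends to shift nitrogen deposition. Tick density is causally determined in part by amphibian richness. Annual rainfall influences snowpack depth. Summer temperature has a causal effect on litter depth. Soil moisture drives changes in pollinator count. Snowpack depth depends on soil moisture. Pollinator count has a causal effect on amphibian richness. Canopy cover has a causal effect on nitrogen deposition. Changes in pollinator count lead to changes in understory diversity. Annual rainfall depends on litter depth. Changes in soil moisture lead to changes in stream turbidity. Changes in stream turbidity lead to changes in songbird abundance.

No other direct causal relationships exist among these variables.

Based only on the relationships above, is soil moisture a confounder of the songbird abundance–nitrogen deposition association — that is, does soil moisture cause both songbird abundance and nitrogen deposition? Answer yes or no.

yes

Soil moisture has a causal path to songbird abundance (soil moisture → stream turbidity → songbird abundance) and to nitrogen deposition (soil moisture → pollinator count → trail usage → nitrogen deposition), so it is a common cause of both — a confounder.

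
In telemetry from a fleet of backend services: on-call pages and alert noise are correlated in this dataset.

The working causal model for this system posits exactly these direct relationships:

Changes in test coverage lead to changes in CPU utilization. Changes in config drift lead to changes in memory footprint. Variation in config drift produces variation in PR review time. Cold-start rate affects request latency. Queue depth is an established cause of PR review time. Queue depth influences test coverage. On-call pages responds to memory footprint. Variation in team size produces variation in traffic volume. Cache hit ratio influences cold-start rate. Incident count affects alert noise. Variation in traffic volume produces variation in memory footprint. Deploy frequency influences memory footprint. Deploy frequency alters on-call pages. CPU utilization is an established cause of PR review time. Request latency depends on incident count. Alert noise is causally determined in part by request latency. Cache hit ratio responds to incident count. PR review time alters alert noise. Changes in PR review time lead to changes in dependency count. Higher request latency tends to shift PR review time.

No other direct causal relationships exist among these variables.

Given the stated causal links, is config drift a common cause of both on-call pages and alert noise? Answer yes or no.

Config drift has a causal path to on-call pages (config drift → memory footprint → on-call pages) and to alert noise (config drift → PR review time → alert noise), so it is a common cause of both — a confounder.

yes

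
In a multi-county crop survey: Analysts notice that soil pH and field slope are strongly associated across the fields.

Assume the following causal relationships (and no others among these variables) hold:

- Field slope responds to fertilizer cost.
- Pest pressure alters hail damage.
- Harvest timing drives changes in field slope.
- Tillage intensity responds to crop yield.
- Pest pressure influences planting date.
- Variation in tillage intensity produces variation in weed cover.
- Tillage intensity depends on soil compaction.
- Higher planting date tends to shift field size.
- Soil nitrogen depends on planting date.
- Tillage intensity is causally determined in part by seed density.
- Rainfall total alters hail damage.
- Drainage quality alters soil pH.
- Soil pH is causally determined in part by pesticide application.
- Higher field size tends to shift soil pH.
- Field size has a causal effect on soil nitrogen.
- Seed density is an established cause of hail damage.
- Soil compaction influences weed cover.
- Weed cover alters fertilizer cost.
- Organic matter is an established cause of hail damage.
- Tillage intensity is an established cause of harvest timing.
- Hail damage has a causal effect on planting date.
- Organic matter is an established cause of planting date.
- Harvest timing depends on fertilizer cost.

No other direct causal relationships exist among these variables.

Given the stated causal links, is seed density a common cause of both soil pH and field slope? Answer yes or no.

yes

Seed density has a causal path to soil pH (seed density → hail damage → planting date → field size → soil pH) and to field slope (seed density → tillage intensity → harvest timing → field slope), so it is a common cause of both — a confounder.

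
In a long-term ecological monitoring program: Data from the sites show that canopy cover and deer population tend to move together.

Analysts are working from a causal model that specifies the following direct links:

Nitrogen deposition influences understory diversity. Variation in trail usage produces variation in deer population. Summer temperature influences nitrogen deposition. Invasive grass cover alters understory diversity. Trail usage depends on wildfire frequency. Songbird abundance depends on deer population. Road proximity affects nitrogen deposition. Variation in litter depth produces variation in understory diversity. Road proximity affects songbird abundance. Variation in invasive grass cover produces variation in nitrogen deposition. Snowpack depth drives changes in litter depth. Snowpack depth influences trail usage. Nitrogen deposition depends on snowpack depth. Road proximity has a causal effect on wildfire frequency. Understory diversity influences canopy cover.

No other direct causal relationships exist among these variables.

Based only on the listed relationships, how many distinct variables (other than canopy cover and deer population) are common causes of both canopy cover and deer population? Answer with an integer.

The common causes are: road proximity (to canopy cover via road proximity → nitrogen deposition → understory diversity → canopy cover; to deer population via road proximity → wildfire frequency → trail usage → deer population); snowpack depth (to canopy cover via snowpack depth → nitrogen deposition → understory diversity → canopy cover; to deer population via snowpack depth → trail usage → deer population).
Every other variable lacks a causal path to at least one of canopy cover and deer population.

2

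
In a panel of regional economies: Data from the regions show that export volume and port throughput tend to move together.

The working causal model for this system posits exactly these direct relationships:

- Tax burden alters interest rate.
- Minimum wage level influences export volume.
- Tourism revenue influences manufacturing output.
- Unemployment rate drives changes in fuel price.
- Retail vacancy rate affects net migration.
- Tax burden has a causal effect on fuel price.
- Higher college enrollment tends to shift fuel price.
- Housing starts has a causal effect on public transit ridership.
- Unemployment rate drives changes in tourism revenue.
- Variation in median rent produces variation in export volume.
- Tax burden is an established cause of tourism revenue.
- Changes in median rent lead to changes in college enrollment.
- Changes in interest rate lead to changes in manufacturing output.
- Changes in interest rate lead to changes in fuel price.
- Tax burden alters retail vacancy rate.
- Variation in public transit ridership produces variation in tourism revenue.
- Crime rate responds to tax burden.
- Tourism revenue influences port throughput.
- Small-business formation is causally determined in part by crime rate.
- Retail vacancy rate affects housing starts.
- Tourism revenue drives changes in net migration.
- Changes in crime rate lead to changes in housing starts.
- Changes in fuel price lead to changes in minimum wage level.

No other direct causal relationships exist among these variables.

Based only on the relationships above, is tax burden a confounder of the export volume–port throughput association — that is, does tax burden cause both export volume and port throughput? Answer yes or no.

Tax burden has a causal path to export volume (tax burden → fuel price → minimum wage level → export volume) and to port throughput (tax burden → tourism revenue → port throughput), so it is a common cause of both — a confounder.

yes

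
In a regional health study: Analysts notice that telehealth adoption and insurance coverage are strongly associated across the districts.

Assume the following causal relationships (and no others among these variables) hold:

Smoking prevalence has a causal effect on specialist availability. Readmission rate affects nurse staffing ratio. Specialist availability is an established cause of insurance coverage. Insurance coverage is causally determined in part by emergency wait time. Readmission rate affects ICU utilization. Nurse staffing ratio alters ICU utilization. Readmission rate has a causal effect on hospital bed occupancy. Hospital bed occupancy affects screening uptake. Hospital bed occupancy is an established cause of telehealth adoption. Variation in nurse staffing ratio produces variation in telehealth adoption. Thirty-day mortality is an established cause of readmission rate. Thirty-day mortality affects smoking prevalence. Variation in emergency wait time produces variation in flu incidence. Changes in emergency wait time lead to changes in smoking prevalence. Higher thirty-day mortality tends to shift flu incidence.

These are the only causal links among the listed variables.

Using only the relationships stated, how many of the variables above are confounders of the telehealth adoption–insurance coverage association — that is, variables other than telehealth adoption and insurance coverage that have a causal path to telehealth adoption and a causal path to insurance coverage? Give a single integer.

1

The common causes are: thirty-day mortality (to telehealth adoption via thirty-day mortality → readmission rate → hospital bed occupancy → telehealth adoption; to insurance coverage via thirty-day mortality → smoking prevalence → specialist availability → insurance coverage).
Every other variable lacks a causal path to at least one of telehealth adoption and insurance coverage.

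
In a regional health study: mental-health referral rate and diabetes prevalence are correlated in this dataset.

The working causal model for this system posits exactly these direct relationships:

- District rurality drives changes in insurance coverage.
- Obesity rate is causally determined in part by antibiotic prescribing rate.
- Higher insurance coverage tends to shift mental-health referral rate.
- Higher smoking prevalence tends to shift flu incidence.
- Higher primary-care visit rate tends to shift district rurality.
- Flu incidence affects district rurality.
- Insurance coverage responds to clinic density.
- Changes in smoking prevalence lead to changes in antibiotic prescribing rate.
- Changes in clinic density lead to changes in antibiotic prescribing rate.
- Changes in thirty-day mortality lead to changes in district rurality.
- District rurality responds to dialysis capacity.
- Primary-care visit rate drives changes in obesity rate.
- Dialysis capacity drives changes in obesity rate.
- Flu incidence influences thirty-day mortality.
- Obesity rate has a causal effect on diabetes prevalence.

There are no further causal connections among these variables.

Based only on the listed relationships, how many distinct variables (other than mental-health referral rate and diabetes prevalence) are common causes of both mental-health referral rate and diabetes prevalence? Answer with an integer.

The common causes are: clinic density (to mental-health referral rate via clinic density → insurance coverage → mental-health referral rate; to diabetes prevalence via clinic density → antibiotic prescribing rate → obesity rate → diabetes prevalence); dialysis capacity (to mental-health referral rate via dialysis capacity → district rurality → insurance coverage → mental-health referral rate; to diabetes prevalence via dialysis capacity → obesity rate → diabetes prevalence); primary-care visit rate (to mental-health referral rate via primary-care visit rate → district rurality → insurance coverage → mental-health referral rate; to diabetes prevalence via primary-care visit rate → obesity rate → diabetes prevalence); smoking prevalence (to mental-health referral rate via smoking prevalence → flu incidence → district rurality → insurance coverage → mental-health referral rate; to diabetes prevalence via smoking prevalence → antibiotic prescribing rate → obesity rate → diabetes prevalence).
Every other variable lacks a causal path to at least one of mental-health referral rate and diabetes prevalence.

4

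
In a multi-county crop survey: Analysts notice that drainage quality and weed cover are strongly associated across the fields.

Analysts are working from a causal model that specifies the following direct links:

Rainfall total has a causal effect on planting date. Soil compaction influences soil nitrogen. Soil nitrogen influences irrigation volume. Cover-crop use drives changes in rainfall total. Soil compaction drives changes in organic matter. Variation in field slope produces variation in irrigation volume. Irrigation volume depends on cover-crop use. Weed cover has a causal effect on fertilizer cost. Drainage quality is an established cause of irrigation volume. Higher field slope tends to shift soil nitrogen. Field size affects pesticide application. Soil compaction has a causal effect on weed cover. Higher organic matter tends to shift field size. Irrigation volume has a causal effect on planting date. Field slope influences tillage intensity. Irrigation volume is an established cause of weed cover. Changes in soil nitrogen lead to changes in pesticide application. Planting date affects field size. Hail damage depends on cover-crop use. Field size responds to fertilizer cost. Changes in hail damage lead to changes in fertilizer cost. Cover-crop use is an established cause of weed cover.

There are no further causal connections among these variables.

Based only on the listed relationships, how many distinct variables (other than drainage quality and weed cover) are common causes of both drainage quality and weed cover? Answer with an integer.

0

No listed variable has a causal path to both drainage quality and weed cover, so there are no common causes.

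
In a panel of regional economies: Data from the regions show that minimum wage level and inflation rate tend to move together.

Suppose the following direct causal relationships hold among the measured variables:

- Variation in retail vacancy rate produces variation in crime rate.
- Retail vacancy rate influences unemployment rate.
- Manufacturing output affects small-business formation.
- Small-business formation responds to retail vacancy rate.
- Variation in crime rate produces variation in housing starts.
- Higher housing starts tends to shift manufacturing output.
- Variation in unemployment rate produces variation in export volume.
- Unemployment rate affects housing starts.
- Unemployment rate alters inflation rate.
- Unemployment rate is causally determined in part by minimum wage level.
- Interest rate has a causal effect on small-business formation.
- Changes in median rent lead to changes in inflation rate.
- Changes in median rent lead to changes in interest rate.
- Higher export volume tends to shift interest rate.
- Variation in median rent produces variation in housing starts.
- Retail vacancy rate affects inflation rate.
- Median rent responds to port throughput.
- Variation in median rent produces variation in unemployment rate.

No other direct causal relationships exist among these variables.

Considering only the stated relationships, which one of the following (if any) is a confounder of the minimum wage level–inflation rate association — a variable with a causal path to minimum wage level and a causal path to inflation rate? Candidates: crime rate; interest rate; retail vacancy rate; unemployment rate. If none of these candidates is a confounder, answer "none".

none

None of the listed candidates has causal paths to both minimum wage level and inflation rate in the stated relationships, so none is a common cause.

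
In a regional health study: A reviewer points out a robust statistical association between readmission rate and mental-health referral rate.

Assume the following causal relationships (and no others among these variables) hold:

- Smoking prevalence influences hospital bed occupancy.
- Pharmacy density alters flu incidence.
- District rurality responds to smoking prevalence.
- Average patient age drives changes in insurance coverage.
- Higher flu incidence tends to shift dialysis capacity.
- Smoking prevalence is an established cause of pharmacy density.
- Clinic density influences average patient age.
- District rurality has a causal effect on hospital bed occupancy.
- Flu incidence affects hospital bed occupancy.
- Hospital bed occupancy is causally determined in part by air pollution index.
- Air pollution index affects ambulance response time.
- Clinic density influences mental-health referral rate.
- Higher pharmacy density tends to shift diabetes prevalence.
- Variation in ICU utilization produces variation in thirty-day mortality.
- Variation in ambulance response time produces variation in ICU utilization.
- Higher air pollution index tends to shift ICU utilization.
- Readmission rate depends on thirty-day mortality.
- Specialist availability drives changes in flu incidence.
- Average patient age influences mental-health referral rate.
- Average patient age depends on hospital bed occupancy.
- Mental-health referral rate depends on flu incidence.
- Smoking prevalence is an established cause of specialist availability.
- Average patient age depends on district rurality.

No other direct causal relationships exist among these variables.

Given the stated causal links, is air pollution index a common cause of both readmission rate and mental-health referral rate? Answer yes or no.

Air pollution index has a causal path to readmission rate (air pollution index → ICU utilization → thirty-day mortality → readmission rate) and to mental-health referral rate (air pollution index → hospital bed occupancy → average patient age → mental-health referral rate), so it is a common cause of both — a confounder.

yes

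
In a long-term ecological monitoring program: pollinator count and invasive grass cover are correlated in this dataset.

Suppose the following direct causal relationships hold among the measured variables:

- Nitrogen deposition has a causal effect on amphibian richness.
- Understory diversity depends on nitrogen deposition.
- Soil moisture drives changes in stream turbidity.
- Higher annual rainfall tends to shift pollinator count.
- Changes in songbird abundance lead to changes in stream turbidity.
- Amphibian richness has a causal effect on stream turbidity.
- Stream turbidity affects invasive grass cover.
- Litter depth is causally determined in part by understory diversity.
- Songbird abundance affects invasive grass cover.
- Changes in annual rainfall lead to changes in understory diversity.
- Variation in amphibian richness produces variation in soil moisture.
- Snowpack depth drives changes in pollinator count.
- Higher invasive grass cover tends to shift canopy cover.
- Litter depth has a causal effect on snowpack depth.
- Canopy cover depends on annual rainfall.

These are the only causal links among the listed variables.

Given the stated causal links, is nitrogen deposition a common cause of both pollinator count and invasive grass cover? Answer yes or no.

Nitrogen deposition has a causal path to pollinator count (nitrogen deposition → understory diversity → litter depth → snowpack depth → pollinator count) and to invasive grass cover (nitrogen deposition → amphibian richness → stream turbidity → invasive grass cover), so it is a common cause of both — a confounder.

yes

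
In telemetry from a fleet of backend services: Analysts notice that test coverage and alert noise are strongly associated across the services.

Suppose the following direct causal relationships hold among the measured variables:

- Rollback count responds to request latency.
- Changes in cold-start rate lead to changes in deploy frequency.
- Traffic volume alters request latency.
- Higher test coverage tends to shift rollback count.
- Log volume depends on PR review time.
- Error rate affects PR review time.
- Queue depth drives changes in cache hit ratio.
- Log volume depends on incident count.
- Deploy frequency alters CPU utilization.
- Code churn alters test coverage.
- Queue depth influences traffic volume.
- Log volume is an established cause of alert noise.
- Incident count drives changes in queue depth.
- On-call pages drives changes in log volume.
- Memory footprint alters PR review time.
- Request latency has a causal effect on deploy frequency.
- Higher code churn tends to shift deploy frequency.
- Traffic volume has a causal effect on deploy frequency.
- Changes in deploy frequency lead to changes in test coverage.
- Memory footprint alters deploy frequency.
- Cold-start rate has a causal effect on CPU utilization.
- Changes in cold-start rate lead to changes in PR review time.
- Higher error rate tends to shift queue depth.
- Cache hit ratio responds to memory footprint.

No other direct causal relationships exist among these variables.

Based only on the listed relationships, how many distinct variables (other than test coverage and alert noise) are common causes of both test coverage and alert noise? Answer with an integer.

4

The common causes are: cold-start rate (to test coverage via cold-start rate → deploy frequency → test coverage; to alert noise via cold-start rate → PR review time → log volume → alert noise); error rate (to test coverage via error rate → queue depth → traffic volume → deploy frequency → test coverage; to alert noise via error rate → PR review time → log volume → alert noise); incident count (to test coverage via incident count → queue depth → traffic volume → deploy frequency → test coverage; to alert noise via incident count → log volume → alert noise); memory footprint (to test coverage via memory footprint → deploy frequency → test coverage; to alert noise via memory footprint → PR review time → log volume → alert noise).
Every other variable lacks a causal path to at least one of test coverage and alert noise.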